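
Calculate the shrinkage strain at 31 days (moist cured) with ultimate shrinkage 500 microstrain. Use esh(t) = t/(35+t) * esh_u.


esh(31) = 31 / (35 + 31) * 500
= 31 / 66 * 500
= 234.8 microstrain

234.8


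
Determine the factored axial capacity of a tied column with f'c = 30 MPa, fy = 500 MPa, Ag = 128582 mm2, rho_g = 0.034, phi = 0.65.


Ast = rho * Ag = 0.034 * 128582 = 4371.788 mm2
phi*Pn = 0.65 * 0.80 * (0.85 * 30 * (128582 - 4371.788) + 500 * 4371.788) / 1000
= 2783.69 kN

2783.69


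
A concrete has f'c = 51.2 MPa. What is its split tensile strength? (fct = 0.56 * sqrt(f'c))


fct = 0.56 * sqrt(51.2)
= 0.56 * 7.155
= 4.007 MPa

4.007


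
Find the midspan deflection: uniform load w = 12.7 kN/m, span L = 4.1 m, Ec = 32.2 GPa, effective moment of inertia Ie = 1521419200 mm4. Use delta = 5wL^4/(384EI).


Convert: L = 4.1 m = 4100 mm, Ec = 32.2 GPa = 32200 MPa
delta = 5 * 12.7 * 4100^4 / (384 * 32200 * 1521419200)
= 0.95 mm

0.95


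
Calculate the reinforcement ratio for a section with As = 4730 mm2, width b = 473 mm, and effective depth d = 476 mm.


rho = As / (b * d)
= 4730 / (473 * 476)
= 0.021

0.021


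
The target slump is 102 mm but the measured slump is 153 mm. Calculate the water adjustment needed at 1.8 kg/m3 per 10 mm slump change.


Difference = 102 - 153 = -51 mm
Water adjustment = -51 * 1.8 / 10 = -9.2 kg/m3

-9.2


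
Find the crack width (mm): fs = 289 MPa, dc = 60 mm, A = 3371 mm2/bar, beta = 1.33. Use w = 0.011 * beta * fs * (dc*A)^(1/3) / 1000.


w = 0.011 * beta * fs * (dc * A)^(1/3) / 1000
= 0.011 * 1.33 * 289 * (60 * 3371)^(1/3) / 1000
= 0.248 mm

0.248


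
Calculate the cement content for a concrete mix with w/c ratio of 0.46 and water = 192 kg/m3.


Cement = water / (w/c)
= 192 / 0.46
= 417.4 kg/m3

417.4


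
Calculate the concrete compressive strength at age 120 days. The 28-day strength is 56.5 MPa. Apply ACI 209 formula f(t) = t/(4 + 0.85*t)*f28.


f(120) = 120 / (4 + 0.85 * 120) * 56.5
= 120 / 106.0 * 56.5
= 63.96 MPa

63.96


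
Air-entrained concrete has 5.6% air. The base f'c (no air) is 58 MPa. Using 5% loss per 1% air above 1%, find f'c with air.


Strength loss = (5.6 - 1) * 5 = 23.0%
f'c = 58 * (1 - 23.0/100)
= 44.66 MPa

44.66


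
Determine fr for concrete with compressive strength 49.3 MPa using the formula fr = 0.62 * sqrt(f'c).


fr = 0.62 * sqrt(49.3)
= 4.353 MPa

4.353


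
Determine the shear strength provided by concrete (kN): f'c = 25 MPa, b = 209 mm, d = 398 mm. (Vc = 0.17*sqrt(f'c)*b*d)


Vc = 0.17 * sqrt(25) * 209 * 398 / 1000
= 70.7 kN

70.7


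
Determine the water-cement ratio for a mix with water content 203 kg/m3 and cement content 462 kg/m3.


w/c = water / cement
w/c = 203 / 462 = 0.439

0.439


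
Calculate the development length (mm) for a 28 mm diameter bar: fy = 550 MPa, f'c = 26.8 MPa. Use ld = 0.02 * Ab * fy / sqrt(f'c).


Ab = pi * 28^2 / 4 = 615.752 mm2
ld = 0.02 * 615.752 * 550 / sqrt(26.8)
= 1308.4 mm

1308.4


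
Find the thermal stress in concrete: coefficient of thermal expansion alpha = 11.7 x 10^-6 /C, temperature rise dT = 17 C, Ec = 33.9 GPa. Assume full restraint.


sigma = alpha * dT * Ec
= 11.7e-6 * 17 * 33.9 * 1000
= 6.743 MPa

6.743


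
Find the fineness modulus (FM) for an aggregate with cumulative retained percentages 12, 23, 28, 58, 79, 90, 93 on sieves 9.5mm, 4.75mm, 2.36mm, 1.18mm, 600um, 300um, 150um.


FM = sum(cumulative % retained) / 100
= 383 / 100
= 3.83

3.83


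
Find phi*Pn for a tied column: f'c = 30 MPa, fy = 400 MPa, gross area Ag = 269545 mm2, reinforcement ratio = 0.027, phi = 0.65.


Ast = rho * Ag = 0.027 * 269545 = 7277.715 mm2
phi*Pn = 0.65 * 0.80 * (0.85 * 30 * (269545 - 7277.715) + 400 * 7277.715) / 1000
= 4991.43 kN

4991.43


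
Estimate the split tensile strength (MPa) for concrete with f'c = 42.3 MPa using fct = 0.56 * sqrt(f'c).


fct = 0.56 * sqrt(42.3)
= 0.56 * 6.504
= 3.642 MPa

3.642


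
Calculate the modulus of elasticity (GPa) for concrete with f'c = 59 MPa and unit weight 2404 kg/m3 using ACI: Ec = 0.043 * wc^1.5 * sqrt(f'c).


Ec = 0.043 * 2404^1.5 * sqrt(59) / 1000
= 38.93 GPa

38.93


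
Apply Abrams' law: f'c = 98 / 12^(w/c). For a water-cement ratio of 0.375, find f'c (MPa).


f'c = 98 / 12^0.375
= 98 / 2.539
= 38.6 MPa

38.6


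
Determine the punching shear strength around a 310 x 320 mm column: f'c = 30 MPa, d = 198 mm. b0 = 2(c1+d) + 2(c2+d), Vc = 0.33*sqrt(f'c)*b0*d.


b0 = 2*(310 + 198) + 2*(320 + 198) = 2052 mm
Vc = 0.33 * sqrt(30) * 2052 * 198 / 1000
= 734.37 kN

734.37


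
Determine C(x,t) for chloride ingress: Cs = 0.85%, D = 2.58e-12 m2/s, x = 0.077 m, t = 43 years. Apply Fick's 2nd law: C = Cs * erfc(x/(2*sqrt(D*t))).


t_seconds = 43 * 365.25 * 24 * 3600 = 1356976800.0 s
arg = 0.077 / (2 * sqrt(2.58e-12 * 1356976800.0))
= 0.6507
erfc(0.6507) = 0.3575
C = 0.85 * 0.3575 = 0.3039%

0.3039


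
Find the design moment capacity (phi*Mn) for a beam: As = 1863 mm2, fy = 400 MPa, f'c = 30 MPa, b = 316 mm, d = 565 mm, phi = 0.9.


a = As * fy / (0.85 * f'c * b)
= 1863 * 400 / (0.85 * 30 * 316)
= 92.4795 mm
Mn = As * fy * (d - a/2) / 10^6
= 386.5801 kN-m
phi*Mn = 0.9 * 386.5801 = 347.92 kN-m

347.92


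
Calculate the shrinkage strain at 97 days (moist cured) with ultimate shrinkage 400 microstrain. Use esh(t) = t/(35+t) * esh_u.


esh(97) = 97 / (35 + 97) * 400
= 97 / 132 * 400
= 293.9 microstrain

293.9


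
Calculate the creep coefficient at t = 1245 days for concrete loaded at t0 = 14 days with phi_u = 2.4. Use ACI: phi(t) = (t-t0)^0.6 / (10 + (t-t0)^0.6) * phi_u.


dt = 1245 - 14 = 1231
phi = 1231^0.6 / (10 + 1231^0.6) * 2.4
= 2.105

2.105


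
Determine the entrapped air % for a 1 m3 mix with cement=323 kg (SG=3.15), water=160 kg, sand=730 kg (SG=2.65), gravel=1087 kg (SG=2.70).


Vol cement = 323 / (3.15 * 1000) = 0.10254 m3
Vol water = 160 / 1000 = 0.16 m3
Vol sand = 730 / (2.65 * 1000) = 0.275472 m3
Vol gravel = 1087 / (2.70 * 1000) = 0.402593 m3
Total solid + water volume = 0.940604 m3
Air = (1 - 0.940604) * 100 = 5.94%

5.94


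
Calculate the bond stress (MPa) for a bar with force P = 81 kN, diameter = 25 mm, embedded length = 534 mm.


u = P / (pi * db * ld)
= 81 * 1000 / (pi * 25 * 534)
= 1.931 MPa

1.931


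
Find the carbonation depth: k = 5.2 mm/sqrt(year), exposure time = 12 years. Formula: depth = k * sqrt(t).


depth = k * sqrt(t)
= 5.2 * sqrt(12)
= 18.01 mm

18.01


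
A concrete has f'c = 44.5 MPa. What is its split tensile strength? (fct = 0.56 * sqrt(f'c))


fct = 0.56 * sqrt(44.5)
= 0.56 * 6.671
= 3.736 MPa

3.736


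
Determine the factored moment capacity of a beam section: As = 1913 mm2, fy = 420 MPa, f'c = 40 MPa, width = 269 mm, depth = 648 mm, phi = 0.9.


a = As * fy / (0.85 * f'c * b)
= 1913 * 420 / (0.85 * 40 * 269)
= 87.8482 mm
Mn = As * fy * (d - a/2) / 10^6
= 485.3508 kN-m
phi*Mn = 0.9 * 485.3508 = 436.82 kN-m

436.82


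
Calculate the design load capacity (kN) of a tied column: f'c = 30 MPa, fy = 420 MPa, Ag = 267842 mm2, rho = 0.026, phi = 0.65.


Ast = rho * Ag = 0.026 * 267842 = 6963.892 mm2
phi*Pn = 0.65 * 0.80 * (0.85 * 30 * (267842 - 6963.892) + 420 * 6963.892) / 1000
= 4980.16 kN

4980.16


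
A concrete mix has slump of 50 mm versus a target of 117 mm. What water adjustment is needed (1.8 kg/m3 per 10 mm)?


Difference = 117 - 50 = 67 mm
Water adjustment = 67 * 1.8 / 10 = 12.1 kg/m3

12.1


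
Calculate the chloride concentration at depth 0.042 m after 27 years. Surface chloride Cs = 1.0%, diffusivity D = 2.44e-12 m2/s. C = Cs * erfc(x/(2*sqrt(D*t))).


t_seconds = 27 * 365.25 * 24 * 3600 = 852055200.0 s
arg = 0.042 / (2 * sqrt(2.44e-12 * 852055200.0))
= 0.4606
erfc(0.4606) = 0.5148
C = 1.0 * 0.5148 = 0.5148%

0.5148


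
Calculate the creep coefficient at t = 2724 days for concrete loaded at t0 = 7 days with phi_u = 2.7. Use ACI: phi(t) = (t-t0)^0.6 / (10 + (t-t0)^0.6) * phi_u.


dt = 2724 - 7 = 2717
phi = 2717^0.6 / (10 + 2717^0.6) * 2.7
= 2.484

2.484


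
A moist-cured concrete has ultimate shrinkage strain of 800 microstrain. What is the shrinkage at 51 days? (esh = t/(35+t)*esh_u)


esh(51) = 51 / (35 + 51) * 800
= 51 / 86 * 800
= 474.4 microstrain

474.4


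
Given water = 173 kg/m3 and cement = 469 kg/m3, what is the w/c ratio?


w/c = water / cement
w/c = 173 / 469 = 0.369

0.369


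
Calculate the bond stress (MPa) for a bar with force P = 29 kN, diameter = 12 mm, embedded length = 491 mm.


u = P / (pi * db * ld)
= 29 * 1000 / (pi * 12 * 491)
= 1.567 MPa

1.567


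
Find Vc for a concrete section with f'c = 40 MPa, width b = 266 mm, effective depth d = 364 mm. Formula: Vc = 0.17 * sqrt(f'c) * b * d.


Vc = 0.17 * sqrt(40) * 266 * 364 / 1000
= 104.1 kN

104.1


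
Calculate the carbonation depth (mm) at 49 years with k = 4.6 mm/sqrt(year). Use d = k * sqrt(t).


depth = k * sqrt(t)
= 4.6 * sqrt(49)
= 32.2 mm

32.2


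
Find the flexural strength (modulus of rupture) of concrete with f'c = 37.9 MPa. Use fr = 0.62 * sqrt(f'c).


fr = 0.62 * sqrt(37.9)
= 3.817 MPa

3.817


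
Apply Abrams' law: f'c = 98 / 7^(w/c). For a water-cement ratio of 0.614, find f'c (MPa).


f'c = 98 / 7^0.614
= 98 / 3.303
= 29.67 MPa

29.67


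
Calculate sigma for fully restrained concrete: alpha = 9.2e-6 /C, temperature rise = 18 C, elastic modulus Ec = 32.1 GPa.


sigma = alpha * dT * Ec
= 9.2e-6 * 18 * 32.1 * 1000
= 5.316 MPa

5.316


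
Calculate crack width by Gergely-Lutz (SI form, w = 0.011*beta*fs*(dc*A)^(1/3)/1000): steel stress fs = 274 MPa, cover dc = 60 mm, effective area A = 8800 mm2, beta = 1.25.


w = 0.011 * beta * fs * (dc * A)^(1/3) / 1000
= 0.011 * 1.25 * 274 * (60 * 8800)^(1/3) / 1000
= 0.305 mm

0.305


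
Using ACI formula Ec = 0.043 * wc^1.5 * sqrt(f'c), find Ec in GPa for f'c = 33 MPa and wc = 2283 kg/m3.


Ec = 0.043 * 2283^1.5 * sqrt(33) / 1000
= 26.95 GPa

26.95


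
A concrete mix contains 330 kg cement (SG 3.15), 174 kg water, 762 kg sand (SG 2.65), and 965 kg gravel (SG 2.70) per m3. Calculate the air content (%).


Vol cement = 330 / (3.15 * 1000) = 0.104762 m3
Vol water = 174 / 1000 = 0.174 m3
Vol sand = 762 / (2.65 * 1000) = 0.287547 m3
Vol gravel = 965 / (2.70 * 1000) = 0.357407 m3
Total solid + water volume = 0.923716 m3
Air = (1 - 0.923716) * 100 = 7.63%

7.63


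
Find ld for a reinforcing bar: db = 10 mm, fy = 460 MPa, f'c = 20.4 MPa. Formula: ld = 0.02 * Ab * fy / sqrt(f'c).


Ab = pi * 10^2 / 4 = 78.54 mm2
ld = 0.02 * 78.54 * 460 / sqrt(20.4)
= 160.0 mm

160.0


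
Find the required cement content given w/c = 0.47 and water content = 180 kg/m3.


Cement = water / (w/c)
= 180 / 0.47
= 383.0 kg/m3

383.0


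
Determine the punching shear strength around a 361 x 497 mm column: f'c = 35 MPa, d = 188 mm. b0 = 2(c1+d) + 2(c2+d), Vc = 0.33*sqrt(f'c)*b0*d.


b0 = 2*(361 + 188) + 2*(497 + 188) = 2468 mm
Vc = 0.33 * sqrt(35) * 2468 * 188 / 1000
= 905.84 kN

905.84


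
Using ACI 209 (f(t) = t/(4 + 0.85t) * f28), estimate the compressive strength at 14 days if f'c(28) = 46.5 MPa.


f(14) = 14 / (4 + 0.85 * 14) * 46.5
= 14 / 15.9 * 46.5
= 40.94 MPa

40.94


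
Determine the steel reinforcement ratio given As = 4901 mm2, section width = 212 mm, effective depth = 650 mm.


rho = As / (b * d)
= 4901 / (212 * 650)
= 0.0356

0.0356


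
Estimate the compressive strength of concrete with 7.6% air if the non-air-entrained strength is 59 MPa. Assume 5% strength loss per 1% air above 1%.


Strength loss = (7.6 - 1) * 5 = 33.0%
f'c = 59 * (1 - 33.0/100)
= 39.53 MPa

39.53


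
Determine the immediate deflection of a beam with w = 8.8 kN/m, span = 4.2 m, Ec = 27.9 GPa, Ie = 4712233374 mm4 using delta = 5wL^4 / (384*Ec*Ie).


Convert: L = 4.2 m = 4200 mm, Ec = 27.9 GPa = 27900 MPa
delta = 5 * 8.8 * 4200^4 / (384 * 27900 * 4712233374)
= 0.27 mm

0.27


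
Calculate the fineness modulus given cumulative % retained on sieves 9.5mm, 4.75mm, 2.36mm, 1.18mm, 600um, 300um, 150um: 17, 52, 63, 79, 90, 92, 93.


FM = sum(cumulative % retained) / 100
= 486 / 100
= 4.86

4.86


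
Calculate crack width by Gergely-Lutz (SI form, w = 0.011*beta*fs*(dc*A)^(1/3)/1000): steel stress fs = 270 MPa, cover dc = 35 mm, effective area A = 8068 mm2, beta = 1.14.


w = 0.011 * beta * fs * (dc * A)^(1/3) / 1000
= 0.011 * 1.14 * 270 * (35 * 8068)^(1/3) / 1000
= 0.222 mm

0.222


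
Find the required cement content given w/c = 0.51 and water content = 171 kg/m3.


Cement = water / (w/c)
= 171 / 0.51
= 335.3 kg/m3

335.3


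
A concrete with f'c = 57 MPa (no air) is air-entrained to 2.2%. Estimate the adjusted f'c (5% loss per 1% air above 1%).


Strength loss = (2.2 - 1) * 5 = 6.0%
f'c = 57 * (1 - 6.0/100)
= 53.58 MPa

53.58


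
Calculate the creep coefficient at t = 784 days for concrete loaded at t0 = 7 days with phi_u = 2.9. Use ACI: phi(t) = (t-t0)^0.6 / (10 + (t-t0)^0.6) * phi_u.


dt = 784 - 7 = 777
phi = 777^0.6 / (10 + 777^0.6) * 2.9
= 2.449

2.449


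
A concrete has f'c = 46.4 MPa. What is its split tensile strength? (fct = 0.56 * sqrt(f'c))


fct = 0.56 * sqrt(46.4)
= 0.56 * 6.812
= 3.815 MPa

3.815


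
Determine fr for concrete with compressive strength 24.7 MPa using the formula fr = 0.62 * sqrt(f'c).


fr = 0.62 * sqrt(24.7)
= 3.081 MPa

3.081


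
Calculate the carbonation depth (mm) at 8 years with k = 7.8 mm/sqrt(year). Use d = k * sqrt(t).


depth = k * sqrt(t)
= 7.8 * sqrt(8)
= 22.06 mm

22.06


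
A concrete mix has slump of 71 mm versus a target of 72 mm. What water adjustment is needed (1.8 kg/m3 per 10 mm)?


Difference = 72 - 71 = 1 mm
Water adjustment = 1 * 1.8 / 10 = 0.2 kg/m3

0.2


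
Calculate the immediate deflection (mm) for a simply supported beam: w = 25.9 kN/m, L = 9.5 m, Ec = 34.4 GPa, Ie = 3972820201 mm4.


Convert: L = 9.5 m = 9500 mm, Ec = 34.4 GPa = 34400 MPa
delta = 5 * 25.9 * 9500^4 / (384 * 34400 * 3972820201)
= 20.1 mm

20.1


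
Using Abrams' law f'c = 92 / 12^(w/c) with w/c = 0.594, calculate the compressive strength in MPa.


f'c = 92 / 12^0.594
= 92 / 4.376
= 21.03 MPa

21.03


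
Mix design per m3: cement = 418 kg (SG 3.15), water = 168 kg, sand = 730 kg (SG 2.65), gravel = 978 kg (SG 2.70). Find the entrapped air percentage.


Vol cement = 418 / (3.15 * 1000) = 0.132698 m3
Vol water = 168 / 1000 = 0.168 m3
Vol sand = 730 / (2.65 * 1000) = 0.275472 m3
Vol gravel = 978 / (2.70 * 1000) = 0.362222 m3
Total solid + water volume = 0.938392 m3
Air = (1 - 0.938392) * 100 = 6.16%

6.16


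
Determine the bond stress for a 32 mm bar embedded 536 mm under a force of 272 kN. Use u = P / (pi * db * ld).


u = P / (pi * db * ld)
= 272 * 1000 / (pi * 32 * 536)
= 5.048 MPa

5.048


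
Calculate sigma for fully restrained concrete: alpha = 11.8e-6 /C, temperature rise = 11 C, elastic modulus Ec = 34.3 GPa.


sigma = alpha * dT * Ec
= 11.8e-6 * 11 * 34.3 * 1000
= 4.452 MPa

4.452


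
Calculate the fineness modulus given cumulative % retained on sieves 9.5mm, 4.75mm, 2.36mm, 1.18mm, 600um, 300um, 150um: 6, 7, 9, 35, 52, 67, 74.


FM = sum(cumulative % retained) / 100
= 250 / 100
= 2.5

2.5


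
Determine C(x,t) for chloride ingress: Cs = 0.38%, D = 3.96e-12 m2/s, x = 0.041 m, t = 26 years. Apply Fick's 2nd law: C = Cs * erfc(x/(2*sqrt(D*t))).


t_seconds = 26 * 365.25 * 24 * 3600 = 820497600.0 s
arg = 0.041 / (2 * sqrt(3.96e-12 * 820497600.0))
= 0.3596
erfc(0.3596) = 0.611
C = 0.38 * 0.611 = 0.2322%

0.2322


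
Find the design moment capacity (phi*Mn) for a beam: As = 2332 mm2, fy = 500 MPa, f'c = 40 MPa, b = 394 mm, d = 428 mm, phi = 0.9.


a = As * fy / (0.85 * f'c * b)
= 2332 * 500 / (0.85 * 40 * 394)
= 87.0409 mm
Mn = As * fy * (d - a/2) / 10^6
= 448.3032 kN-m
phi*Mn = 0.9 * 448.3032 = 403.47 kN-m

403.47


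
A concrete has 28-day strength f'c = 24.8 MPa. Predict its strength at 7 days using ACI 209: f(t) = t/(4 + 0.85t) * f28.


f(7) = 7 / (4 + 0.85 * 7) * 24.8
= 7 / 9.95 * 24.8
= 17.45 MPa

17.45


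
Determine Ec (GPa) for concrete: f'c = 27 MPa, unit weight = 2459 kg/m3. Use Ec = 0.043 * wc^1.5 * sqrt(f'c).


Ec = 0.043 * 2459^1.5 * sqrt(27) / 1000
= 27.25 GPa

27.25


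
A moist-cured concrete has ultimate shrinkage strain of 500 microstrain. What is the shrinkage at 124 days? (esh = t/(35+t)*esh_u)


esh(124) = 124 / (35 + 124) * 500
= 124 / 159 * 500
= 389.9 microstrain

389.9


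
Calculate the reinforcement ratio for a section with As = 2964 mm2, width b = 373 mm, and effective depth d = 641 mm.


rho = As / (b * d)
= 2964 / (373 * 641)
= 0.0124

0.0124


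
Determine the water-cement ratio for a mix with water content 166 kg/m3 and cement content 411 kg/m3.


w/c = water / cement
w/c = 166 / 411 = 0.404

0.404


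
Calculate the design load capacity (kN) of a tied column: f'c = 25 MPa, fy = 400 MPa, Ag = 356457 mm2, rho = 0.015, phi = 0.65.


Ast = rho * Ag = 0.015 * 356457 = 5346.855 mm2
phi*Pn = 0.65 * 0.80 * (0.85 * 25 * (356457 - 5346.855) + 400 * 5346.855) / 1000
= 4991.91 kN

4991.91


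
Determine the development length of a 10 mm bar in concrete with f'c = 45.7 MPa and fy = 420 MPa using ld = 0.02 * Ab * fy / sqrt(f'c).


Ab = pi * 10^2 / 4 = 78.54 mm2
ld = 0.02 * 78.54 * 420 / sqrt(45.7)
= 97.6 mm

97.6


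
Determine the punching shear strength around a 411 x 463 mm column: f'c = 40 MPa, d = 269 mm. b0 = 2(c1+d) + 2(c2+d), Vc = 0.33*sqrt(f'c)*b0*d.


b0 = 2*(411 + 269) + 2*(463 + 269) = 2824 mm
Vc = 0.33 * sqrt(40) * 2824 * 269 / 1000
= 1585.48 kN

1585.48


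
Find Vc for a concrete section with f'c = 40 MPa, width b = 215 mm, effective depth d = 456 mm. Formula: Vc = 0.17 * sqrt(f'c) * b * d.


Vc = 0.17 * sqrt(40) * 215 * 456 / 1000
= 105.41 kN

105.41


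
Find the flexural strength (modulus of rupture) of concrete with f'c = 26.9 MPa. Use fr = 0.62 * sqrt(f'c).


fr = 0.62 * sqrt(26.9)
= 3.216 MPa

3.216


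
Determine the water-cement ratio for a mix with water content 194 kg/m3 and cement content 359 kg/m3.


w/c = water / cement
w/c = 194 / 359 = 0.54

0.54


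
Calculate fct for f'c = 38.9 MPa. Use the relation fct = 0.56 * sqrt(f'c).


fct = 0.56 * sqrt(38.9)
= 0.56 * 6.237
= 3.493 MPa

3.493


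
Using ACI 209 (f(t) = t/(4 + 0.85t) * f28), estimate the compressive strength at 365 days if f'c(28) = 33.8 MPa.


f(365) = 365 / (4 + 0.85 * 365) * 33.8
= 365 / 314.25 * 33.8
= 39.26 MPa

39.26


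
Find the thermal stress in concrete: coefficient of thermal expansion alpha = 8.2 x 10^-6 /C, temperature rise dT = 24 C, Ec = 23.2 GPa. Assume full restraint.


sigma = alpha * dT * Ec
= 8.2e-6 * 24 * 23.2 * 1000
= 4.566 MPa

4.566


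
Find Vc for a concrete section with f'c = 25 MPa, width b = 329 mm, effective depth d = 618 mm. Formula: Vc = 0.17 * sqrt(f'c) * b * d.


Vc = 0.17 * sqrt(25) * 329 * 618 / 1000
= 172.82 kN

172.82


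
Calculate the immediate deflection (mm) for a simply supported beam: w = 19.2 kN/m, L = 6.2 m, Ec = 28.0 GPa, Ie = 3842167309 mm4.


Convert: L = 6.2 m = 6200 mm, Ec = 28.0 GPa = 28000 MPa
delta = 5 * 19.2 * 6200^4 / (384 * 28000 * 3842167309)
= 3.43 mm

3.43


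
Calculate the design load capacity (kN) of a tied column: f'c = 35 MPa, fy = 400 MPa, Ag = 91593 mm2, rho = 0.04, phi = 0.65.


Ast = rho * Ag = 0.04 * 91593 = 3663.72 mm2
phi*Pn = 0.65 * 0.80 * (0.85 * 35 * (91593 - 3663.72) + 400 * 3663.72) / 1000
= 2122.32 kN

2122.32


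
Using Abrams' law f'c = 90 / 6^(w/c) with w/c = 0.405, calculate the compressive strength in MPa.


f'c = 90 / 6^0.405
= 90 / 2.066
= 43.56 MPa

43.56


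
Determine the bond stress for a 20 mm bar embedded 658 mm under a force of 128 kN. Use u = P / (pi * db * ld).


u = P / (pi * db * ld)
= 128 * 1000 / (pi * 20 * 658)
= 3.096 MPa

3.096


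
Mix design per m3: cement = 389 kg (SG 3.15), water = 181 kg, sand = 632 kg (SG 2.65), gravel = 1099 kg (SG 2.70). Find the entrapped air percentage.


Vol cement = 389 / (3.15 * 1000) = 0.123492 m3
Vol water = 181 / 1000 = 0.181 m3
Vol sand = 632 / (2.65 * 1000) = 0.238491 m3
Vol gravel = 1099 / (2.70 * 1000) = 0.407037 m3
Total solid + water volume = 0.95002 m3
Air = (1 - 0.95002) * 100 = 5.0%

5.0


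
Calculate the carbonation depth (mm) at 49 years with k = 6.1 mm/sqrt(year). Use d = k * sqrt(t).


depth = k * sqrt(t)
= 6.1 * sqrt(49)
= 42.7 mm

42.7


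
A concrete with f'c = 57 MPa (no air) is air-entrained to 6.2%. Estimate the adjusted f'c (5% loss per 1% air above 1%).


Strength loss = (6.2 - 1) * 5 = 26.0%
f'c = 57 * (1 - 26.0/100)
= 42.18 MPa

42.18


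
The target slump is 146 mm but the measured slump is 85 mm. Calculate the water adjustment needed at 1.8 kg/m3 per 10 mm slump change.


Difference = 146 - 85 = 61 mm
Water adjustment = 61 * 1.8 / 10 = 11.0 kg/m3

11.0


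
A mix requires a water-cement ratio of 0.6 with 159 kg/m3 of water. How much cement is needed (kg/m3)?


Cement = water / (w/c)
= 159 / 0.6
= 265.0 kg/m3

265.0


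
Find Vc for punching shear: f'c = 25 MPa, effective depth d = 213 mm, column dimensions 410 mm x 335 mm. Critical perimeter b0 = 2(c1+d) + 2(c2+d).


b0 = 2*(410 + 213) + 2*(335 + 213) = 2342 mm
Vc = 0.33 * sqrt(25) * 2342 * 213 / 1000
= 823.1 kN

823.1


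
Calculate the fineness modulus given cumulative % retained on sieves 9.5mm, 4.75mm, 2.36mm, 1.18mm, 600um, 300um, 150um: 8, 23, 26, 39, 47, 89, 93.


FM = sum(cumulative % retained) / 100
= 325 / 100
= 3.25

3.25


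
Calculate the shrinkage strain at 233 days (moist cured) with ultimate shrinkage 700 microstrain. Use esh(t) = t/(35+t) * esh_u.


esh(233) = 233 / (35 + 233) * 700
= 233 / 268 * 700
= 608.6 microstrain

608.6


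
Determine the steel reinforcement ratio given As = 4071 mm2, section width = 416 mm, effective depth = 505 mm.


rho = As / (b * d)
= 4071 / (416 * 505)
= 0.0194

0.0194


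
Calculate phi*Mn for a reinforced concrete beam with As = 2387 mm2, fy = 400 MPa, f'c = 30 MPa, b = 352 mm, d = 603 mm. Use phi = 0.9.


a = As * fy / (0.85 * f'c * b)
= 2387 * 400 / (0.85 * 30 * 352)
= 106.3725 mm
Mn = As * fy * (d - a/2) / 10^6
= 524.9621 kN-m
phi*Mn = 0.9 * 524.9621 = 472.47 kN-m

472.47


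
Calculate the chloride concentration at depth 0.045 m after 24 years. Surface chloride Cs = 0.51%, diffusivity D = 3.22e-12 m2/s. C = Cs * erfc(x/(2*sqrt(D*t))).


t_seconds = 24 * 365.25 * 24 * 3600 = 757382400.0 s
arg = 0.045 / (2 * sqrt(3.22e-12 * 757382400.0))
= 0.4556
erfc(0.4556) = 0.5194
C = 0.51 * 0.5194 = 0.2649%

0.2649


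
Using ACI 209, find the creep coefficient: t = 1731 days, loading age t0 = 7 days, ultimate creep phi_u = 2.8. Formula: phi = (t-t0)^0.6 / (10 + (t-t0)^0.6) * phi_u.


dt = 1731 - 7 = 1724
phi = 1724^0.6 / (10 + 1724^0.6) * 2.8
= 2.513

2.513


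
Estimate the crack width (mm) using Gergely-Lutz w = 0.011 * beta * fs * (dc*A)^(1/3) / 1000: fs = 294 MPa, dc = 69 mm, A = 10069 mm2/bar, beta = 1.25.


w = 0.011 * beta * fs * (dc * A)^(1/3) / 1000
= 0.011 * 1.25 * 294 * (69 * 10069)^(1/3) / 1000
= 0.358 mm

0.358


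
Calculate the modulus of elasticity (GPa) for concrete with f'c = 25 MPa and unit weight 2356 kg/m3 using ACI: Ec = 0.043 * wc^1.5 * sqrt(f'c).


Ec = 0.043 * 2356^1.5 * sqrt(25) / 1000
= 24.59 GPa

24.59


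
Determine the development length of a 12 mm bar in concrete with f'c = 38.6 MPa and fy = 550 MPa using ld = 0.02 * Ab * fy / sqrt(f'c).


Ab = pi * 12^2 / 4 = 113.097 mm2
ld = 0.02 * 113.097 * 550 / sqrt(38.6)
= 200.2 mm

200.2


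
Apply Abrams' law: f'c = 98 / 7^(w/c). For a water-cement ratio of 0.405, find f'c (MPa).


f'c = 98 / 7^0.405
= 98 / 2.199
= 44.56 MPa

44.56


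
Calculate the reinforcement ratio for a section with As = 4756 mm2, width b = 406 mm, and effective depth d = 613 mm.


rho = As / (b * d)
= 4756 / (406 * 613)
= 0.0191

0.0191


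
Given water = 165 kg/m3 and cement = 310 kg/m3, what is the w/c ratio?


w/c = water / cement
w/c = 165 / 310 = 0.532

0.532


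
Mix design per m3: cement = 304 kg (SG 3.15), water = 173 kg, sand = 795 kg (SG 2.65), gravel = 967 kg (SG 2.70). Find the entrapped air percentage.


Vol cement = 304 / (3.15 * 1000) = 0.096508 m3
Vol water = 173 / 1000 = 0.173 m3
Vol sand = 795 / (2.65 * 1000) = 0.3 m3
Vol gravel = 967 / (2.70 * 1000) = 0.358148 m3
Total solid + water volume = 0.927656 m3
Air = (1 - 0.927656) * 100 = 7.23%

7.23


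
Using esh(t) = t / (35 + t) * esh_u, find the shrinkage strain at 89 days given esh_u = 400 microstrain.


esh(89) = 89 / (35 + 89) * 400
= 89 / 124 * 400
= 287.1 microstrain

287.1


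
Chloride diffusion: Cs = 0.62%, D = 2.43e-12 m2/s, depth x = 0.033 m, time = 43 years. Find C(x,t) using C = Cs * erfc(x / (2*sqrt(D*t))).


t_seconds = 43 * 365.25 * 24 * 3600 = 1356976800.0 s
arg = 0.033 / (2 * sqrt(2.43e-12 * 1356976800.0))
= 0.2873
erfc(0.2873) = 0.6845
C = 0.62 * 0.6845 = 0.4244%

0.4244


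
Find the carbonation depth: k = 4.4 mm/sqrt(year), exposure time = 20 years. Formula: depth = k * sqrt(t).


depth = k * sqrt(t)
= 4.4 * sqrt(20)
= 19.68 mm

19.68


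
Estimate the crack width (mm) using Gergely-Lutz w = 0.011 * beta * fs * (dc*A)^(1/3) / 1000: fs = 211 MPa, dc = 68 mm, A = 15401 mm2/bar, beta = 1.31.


w = 0.011 * beta * fs * (dc * A)^(1/3) / 1000
= 0.011 * 1.31 * 211 * (68 * 15401)^(1/3) / 1000
= 0.309 mm

0.309


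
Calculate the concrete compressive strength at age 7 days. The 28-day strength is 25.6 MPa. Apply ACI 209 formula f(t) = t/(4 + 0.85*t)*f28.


f(7) = 7 / (4 + 0.85 * 7) * 25.6
= 7 / 9.95 * 25.6
= 18.01 MPa

18.01


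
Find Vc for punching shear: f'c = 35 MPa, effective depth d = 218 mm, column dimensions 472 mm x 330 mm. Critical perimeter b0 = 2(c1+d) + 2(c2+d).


b0 = 2*(472 + 218) + 2*(330 + 218) = 2476 mm
Vc = 0.33 * sqrt(35) * 2476 * 218 / 1000
= 1053.79 kN

1053.79


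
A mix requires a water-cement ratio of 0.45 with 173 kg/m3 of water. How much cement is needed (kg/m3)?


Cement = water / (w/c)
= 173 / 0.45
= 384.4 kg/m3

384.4


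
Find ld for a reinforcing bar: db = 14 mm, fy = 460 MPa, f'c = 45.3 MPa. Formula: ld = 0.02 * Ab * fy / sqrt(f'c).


Ab = pi * 14^2 / 4 = 153.938 mm2
ld = 0.02 * 153.938 * 460 / sqrt(45.3)
= 210.4 mm

210.4


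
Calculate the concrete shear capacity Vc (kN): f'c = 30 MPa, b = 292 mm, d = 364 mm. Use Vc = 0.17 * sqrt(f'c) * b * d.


Vc = 0.17 * sqrt(30) * 292 * 364 / 1000
= 98.97 kN

98.97


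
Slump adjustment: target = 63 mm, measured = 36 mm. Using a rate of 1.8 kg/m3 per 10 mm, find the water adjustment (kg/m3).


Difference = 63 - 36 = 27 mm
Water adjustment = 27 * 1.8 / 10 = 4.9 kg/m3

4.9


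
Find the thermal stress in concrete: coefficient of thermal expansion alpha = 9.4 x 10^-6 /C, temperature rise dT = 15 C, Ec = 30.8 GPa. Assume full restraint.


sigma = alpha * dT * Ec
= 9.4e-6 * 15 * 30.8 * 1000
= 4.343 MPa

4.343


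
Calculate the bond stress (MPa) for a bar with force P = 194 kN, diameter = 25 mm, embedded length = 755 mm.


u = P / (pi * db * ld)
= 194 * 1000 / (pi * 25 * 755)
= 3.272 MPa

3.272


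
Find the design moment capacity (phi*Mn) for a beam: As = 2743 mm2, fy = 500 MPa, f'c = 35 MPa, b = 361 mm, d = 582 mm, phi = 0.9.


a = As * fy / (0.85 * f'c * b)
= 2743 * 500 / (0.85 * 35 * 361)
= 127.7032 mm
Mn = As * fy * (d - a/2) / 10^6
= 710.6406 kN-m
phi*Mn = 0.9 * 710.6406 = 639.58 kN-m

639.58


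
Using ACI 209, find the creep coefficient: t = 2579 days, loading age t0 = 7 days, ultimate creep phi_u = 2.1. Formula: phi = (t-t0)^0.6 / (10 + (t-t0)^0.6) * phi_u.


dt = 2579 - 7 = 2572
phi = 2572^0.6 / (10 + 2572^0.6) * 2.1
= 1.927

1.927


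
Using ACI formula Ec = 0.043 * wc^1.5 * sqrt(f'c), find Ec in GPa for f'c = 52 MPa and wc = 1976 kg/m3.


Ec = 0.043 * 1976^1.5 * sqrt(52) / 1000
= 27.24 GPa

27.24


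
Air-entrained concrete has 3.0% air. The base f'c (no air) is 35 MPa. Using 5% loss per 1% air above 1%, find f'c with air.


Strength loss = (3.0 - 1) * 5 = 10.0%
f'c = 35 * (1 - 10.0/100)
= 31.5 MPa

31.5


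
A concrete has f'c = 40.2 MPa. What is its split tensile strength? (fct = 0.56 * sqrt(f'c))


fct = 0.56 * sqrt(40.2)
= 0.56 * 6.34
= 3.551 MPa

3.551


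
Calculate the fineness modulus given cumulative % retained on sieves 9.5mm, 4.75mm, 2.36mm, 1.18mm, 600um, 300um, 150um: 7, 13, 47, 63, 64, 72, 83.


FM = sum(cumulative % retained) / 100
= 349 / 100
= 3.49

3.49


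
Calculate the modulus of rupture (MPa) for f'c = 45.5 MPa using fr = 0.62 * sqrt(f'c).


fr = 0.62 * sqrt(45.5)
= 4.182 MPa

4.182


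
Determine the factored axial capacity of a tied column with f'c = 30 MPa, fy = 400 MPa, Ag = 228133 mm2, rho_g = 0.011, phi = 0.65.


Ast = rho * Ag = 0.011 * 228133 = 2509.463 mm2
phi*Pn = 0.65 * 0.80 * (0.85 * 30 * (228133 - 2509.463) + 400 * 2509.463) / 1000
= 3513.74 kN

3513.74


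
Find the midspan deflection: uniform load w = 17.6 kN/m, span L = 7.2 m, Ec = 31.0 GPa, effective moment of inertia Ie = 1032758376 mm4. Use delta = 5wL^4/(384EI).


Convert: L = 7.2 m = 7200 mm, Ec = 31.0 GPa = 31000 MPa
delta = 5 * 17.6 * 7200^4 / (384 * 31000 * 1032758376)
= 19.24 mm

19.24


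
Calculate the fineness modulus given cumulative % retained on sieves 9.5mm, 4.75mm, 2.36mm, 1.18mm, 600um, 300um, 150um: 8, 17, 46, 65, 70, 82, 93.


FM = sum(cumulative % retained) / 100
= 381 / 100
= 3.81

3.81


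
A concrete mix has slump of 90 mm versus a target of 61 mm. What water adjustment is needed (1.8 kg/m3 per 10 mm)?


Difference = 61 - 90 = -29 mm
Water adjustment = -29 * 1.8 / 10 = -5.2 kg/m3

-5.2


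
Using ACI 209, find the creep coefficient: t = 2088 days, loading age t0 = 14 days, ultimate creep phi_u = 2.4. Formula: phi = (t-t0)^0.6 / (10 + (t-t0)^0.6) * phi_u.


dt = 2088 - 14 = 2074
phi = 2074^0.6 / (10 + 2074^0.6) * 2.4
= 2.177

2.177


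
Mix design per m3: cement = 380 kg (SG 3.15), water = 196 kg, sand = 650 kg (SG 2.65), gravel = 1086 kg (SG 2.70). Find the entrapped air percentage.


Vol cement = 380 / (3.15 * 1000) = 0.120635 m3
Vol water = 196 / 1000 = 0.196 m3
Vol sand = 650 / (2.65 * 1000) = 0.245283 m3
Vol gravel = 1086 / (2.70 * 1000) = 0.402222 m3
Total solid + water volume = 0.96414 m3
Air = (1 - 0.96414) * 100 = 3.59%

3.59


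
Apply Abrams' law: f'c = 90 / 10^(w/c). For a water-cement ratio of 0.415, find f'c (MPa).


f'c = 90 / 10^0.415
= 90 / 2.6
= 34.61 MPa

34.61


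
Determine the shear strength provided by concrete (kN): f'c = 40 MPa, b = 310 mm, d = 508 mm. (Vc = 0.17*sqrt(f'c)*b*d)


Vc = 0.17 * sqrt(40) * 310 * 508 / 1000
= 169.32 kN

169.32


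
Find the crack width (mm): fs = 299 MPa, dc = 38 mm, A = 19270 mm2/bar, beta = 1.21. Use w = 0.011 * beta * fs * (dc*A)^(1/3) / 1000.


w = 0.011 * beta * fs * (dc * A)^(1/3) / 1000
= 0.011 * 1.21 * 299 * (38 * 19270)^(1/3) / 1000
= 0.359 mm

0.359


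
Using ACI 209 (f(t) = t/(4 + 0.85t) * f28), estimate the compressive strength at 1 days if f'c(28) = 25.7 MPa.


f(1) = 1 / (4 + 0.85 * 1) * 25.7
= 1 / 4.85 * 25.7
= 5.3 MPa

5.3


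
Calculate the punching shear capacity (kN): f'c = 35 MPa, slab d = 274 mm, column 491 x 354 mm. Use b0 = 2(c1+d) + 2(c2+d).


b0 = 2*(491 + 274) + 2*(354 + 274) = 2786 mm
Vc = 0.33 * sqrt(35) * 2786 * 274 / 1000
= 1490.32 kN

1490.32


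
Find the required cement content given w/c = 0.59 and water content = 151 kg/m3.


Cement = water / (w/c)
= 151 / 0.59
= 255.9 kg/m3

255.9


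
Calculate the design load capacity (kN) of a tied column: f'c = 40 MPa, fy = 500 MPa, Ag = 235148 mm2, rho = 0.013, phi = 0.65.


Ast = rho * Ag = 0.013 * 235148 = 3056.924 mm2
phi*Pn = 0.65 * 0.80 * (0.85 * 40 * (235148 - 3056.924) + 500 * 3056.924) / 1000
= 4898.17 kN

4898.17


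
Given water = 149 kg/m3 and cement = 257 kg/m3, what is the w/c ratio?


w/c = water / cement
w/c = 149 / 257 = 0.58

0.58


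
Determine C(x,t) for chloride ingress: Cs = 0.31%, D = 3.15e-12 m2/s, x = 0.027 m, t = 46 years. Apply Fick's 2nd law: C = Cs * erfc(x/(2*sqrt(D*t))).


t_seconds = 46 * 365.25 * 24 * 3600 = 1451649600.0 s
arg = 0.027 / (2 * sqrt(3.15e-12 * 1451649600.0))
= 0.1996
erfc(0.1996) = 0.7777
C = 0.31 * 0.7777 = 0.2411%

0.2411


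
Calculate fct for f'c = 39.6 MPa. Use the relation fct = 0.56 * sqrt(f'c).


fct = 0.56 * sqrt(39.6)
= 0.56 * 6.293
= 3.524 MPa

3.524


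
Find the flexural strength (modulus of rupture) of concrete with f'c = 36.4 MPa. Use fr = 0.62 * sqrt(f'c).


fr = 0.62 * sqrt(36.4)
= 3.741 MPa

3.741


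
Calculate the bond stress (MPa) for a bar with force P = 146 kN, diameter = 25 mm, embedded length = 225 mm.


u = P / (pi * db * ld)
= 146 * 1000 / (pi * 25 * 225)
= 8.262 MPa

8.262


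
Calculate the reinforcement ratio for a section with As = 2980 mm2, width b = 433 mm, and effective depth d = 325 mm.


rho = As / (b * d)
= 2980 / (433 * 325)
= 0.0212

0.0212


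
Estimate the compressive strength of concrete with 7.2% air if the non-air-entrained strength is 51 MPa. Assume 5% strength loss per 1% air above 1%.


Strength loss = (7.2 - 1) * 5 = 31.0%
f'c = 51 * (1 - 31.0/100)
= 35.19 MPa

35.19


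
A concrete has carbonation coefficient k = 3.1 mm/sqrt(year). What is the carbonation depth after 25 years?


depth = k * sqrt(t)
= 3.1 * sqrt(25)
= 15.5 mm

15.5


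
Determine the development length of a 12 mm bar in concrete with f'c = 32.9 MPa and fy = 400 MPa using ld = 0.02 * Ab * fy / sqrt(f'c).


Ab = pi * 12^2 / 4 = 113.097 mm2
ld = 0.02 * 113.097 * 400 / sqrt(32.9)
= 157.7 mm

157.7


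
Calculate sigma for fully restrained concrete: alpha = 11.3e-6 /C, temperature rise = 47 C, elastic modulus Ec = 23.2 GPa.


sigma = alpha * dT * Ec
= 11.3e-6 * 47 * 23.2 * 1000
= 12.322 MPa

12.322


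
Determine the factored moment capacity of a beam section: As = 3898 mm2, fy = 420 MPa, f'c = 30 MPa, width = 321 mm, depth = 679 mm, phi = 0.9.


a = As * fy / (0.85 * f'c * b)
= 3898 * 420 / (0.85 * 30 * 321)
= 200.0073 mm
Mn = As * fy * (d - a/2) / 10^6
= 947.9096 kN-m
phi*Mn = 0.9 * 947.9096 = 853.12 kN-m

853.12


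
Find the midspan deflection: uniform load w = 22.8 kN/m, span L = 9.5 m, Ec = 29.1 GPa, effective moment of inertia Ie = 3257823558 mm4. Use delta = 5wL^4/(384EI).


Convert: L = 9.5 m = 9500 mm, Ec = 29.1 GPa = 29100 MPa
delta = 5 * 22.8 * 9500^4 / (384 * 29100 * 3257823558)
= 25.51 mm

25.51


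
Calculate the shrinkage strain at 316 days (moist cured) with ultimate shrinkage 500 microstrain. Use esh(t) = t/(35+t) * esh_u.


esh(316) = 316 / (35 + 316) * 500
= 316 / 351 * 500
= 450.1 microstrain

450.1


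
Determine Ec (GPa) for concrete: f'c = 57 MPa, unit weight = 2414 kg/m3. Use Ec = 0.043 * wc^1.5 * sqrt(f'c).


Ec = 0.043 * 2414^1.5 * sqrt(57) / 1000
= 38.5 GPa

38.5


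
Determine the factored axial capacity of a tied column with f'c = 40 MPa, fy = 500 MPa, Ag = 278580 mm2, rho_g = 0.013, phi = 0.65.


Ast = rho * Ag = 0.013 * 278580 = 3621.54 mm2
phi*Pn = 0.65 * 0.80 * (0.85 * 40 * (278580 - 3621.54) + 500 * 3621.54) / 1000
= 5802.87 kN

5802.87


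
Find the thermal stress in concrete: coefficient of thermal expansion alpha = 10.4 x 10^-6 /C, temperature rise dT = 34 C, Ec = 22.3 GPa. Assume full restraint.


sigma = alpha * dT * Ec
= 10.4e-6 * 34 * 22.3 * 1000
= 7.885 MPa

7.885


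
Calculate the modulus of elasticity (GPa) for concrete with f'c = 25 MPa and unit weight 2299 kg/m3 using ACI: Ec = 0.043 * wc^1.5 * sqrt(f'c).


Ec = 0.043 * 2299^1.5 * sqrt(25) / 1000
= 23.7 GPa

23.7


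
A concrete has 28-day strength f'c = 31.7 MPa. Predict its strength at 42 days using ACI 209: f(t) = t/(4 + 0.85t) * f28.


f(42) = 42 / (4 + 0.85 * 42) * 31.7
= 42 / 39.7 * 31.7
= 33.54 MPa

33.54


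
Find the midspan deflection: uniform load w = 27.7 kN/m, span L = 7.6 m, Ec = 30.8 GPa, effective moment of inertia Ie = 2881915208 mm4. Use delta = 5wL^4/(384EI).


Convert: L = 7.6 m = 7600 mm, Ec = 30.8 GPa = 30800 MPa
delta = 5 * 27.7 * 7600^4 / (384 * 30800 * 2881915208)
= 13.56 mm

13.56


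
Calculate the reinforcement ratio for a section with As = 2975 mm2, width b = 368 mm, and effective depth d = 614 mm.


rho = As / (b * d)
= 2975 / (368 * 614)
= 0.0132

0.0132


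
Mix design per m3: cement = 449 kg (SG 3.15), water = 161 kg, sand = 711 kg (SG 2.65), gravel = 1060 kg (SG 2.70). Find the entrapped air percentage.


Vol cement = 449 / (3.15 * 1000) = 0.14254 m3
Vol water = 161 / 1000 = 0.161 m3
Vol sand = 711 / (2.65 * 1000) = 0.268302 m3
Vol gravel = 1060 / (2.70 * 1000) = 0.392593 m3
Total solid + water volume = 0.964434 m3
Air = (1 - 0.964434) * 100 = 3.56%

3.56


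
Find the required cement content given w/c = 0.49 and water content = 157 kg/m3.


Cement = water / (w/c)
= 157 / 0.49
= 320.4 kg/m3

320.4


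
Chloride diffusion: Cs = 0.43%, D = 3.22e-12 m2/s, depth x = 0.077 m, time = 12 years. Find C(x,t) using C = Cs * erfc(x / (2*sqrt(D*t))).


t_seconds = 12 * 365.25 * 24 * 3600 = 378691200.0 s
arg = 0.077 / (2 * sqrt(3.22e-12 * 378691200.0))
= 1.1025
erfc(1.1025) = 0.1189
C = 0.43 * 0.1189 = 0.0511%

0.0511


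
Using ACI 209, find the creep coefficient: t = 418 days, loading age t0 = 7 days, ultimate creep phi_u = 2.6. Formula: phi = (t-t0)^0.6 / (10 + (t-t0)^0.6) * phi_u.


dt = 418 - 7 = 411
phi = 411^0.6 / (10 + 411^0.6) * 2.6
= 2.047

2.047


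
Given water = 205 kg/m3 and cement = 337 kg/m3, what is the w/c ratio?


w/c = water / cement
w/c = 205 / 337 = 0.608

0.608


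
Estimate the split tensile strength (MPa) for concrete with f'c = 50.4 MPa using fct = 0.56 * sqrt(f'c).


fct = 0.56 * sqrt(50.4)
= 0.56 * 7.099
= 3.976 MPa

3.976


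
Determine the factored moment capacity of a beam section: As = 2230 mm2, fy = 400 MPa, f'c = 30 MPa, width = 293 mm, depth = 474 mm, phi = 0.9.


a = As * fy / (0.85 * f'c * b)
= 2230 * 400 / (0.85 * 30 * 293)
= 119.387 mm
Mn = As * fy * (d - a/2) / 10^6
= 369.5614 kN-m
phi*Mn = 0.9 * 369.5614 = 332.61 kN-m

332.61


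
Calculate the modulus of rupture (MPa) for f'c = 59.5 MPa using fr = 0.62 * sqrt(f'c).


fr = 0.62 * sqrt(59.5)
= 4.782 MPa

4.782


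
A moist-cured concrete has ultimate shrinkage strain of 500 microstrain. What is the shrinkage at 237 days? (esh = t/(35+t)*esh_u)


esh(237) = 237 / (35 + 237) * 500
= 237 / 272 * 500
= 435.7 microstrain

435.7


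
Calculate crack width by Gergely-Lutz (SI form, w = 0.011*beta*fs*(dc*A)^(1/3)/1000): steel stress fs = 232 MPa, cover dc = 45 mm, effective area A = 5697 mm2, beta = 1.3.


w = 0.011 * beta * fs * (dc * A)^(1/3) / 1000
= 0.011 * 1.3 * 232 * (45 * 5697)^(1/3) / 1000
= 0.211 mm

0.211


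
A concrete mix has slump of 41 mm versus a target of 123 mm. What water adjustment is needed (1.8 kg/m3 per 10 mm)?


Difference = 123 - 41 = 82 mm
Water adjustment = 82 * 1.8 / 10 = 14.8 kg/m3

14.8


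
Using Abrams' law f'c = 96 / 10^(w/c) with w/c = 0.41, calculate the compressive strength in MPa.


f'c = 96 / 10^0.41
= 96 / 2.57
= 37.35 MPa

37.35


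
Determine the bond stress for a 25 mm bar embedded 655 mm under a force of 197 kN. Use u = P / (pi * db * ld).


u = P / (pi * db * ld)
= 197 * 1000 / (pi * 25 * 655)
= 3.829 MPa

3.829


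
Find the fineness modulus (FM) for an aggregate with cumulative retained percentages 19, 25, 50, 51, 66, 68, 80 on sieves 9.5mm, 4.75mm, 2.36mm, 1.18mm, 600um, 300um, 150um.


FM = sum(cumulative % retained) / 100
= 359 / 100
= 3.59

3.59


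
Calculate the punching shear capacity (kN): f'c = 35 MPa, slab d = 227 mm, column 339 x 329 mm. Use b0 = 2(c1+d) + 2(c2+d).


b0 = 2*(339 + 227) + 2*(329 + 227) = 2244 mm
Vc = 0.33 * sqrt(35) * 2244 * 227 / 1000
= 994.48 kN

994.48
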